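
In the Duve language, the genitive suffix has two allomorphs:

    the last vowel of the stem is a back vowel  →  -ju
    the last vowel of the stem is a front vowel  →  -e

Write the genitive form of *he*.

*he*: last vowel = /e/, a front vowel → -e → *hee*.

hee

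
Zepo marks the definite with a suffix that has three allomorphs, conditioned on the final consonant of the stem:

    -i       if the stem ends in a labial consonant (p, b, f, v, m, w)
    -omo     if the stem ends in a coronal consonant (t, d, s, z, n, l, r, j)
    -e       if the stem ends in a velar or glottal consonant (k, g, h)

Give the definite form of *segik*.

segike

*segik* — final consonant /k/ (velar/glottal) → -e → *segike*.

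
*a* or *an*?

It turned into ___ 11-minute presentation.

The indefinite article is chosen by the initial *sound* of the following word, not its spelling.
The number *11* is spoken "eleven", beginning with /ɪˈlɛvən/ — a vowel sound.
So the article is *an*: It turned into an 11-minute presentation.

an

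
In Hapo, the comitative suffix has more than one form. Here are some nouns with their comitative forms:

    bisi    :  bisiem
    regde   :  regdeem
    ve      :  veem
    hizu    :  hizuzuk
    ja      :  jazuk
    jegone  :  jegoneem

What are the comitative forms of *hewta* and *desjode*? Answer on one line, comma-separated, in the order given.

The pattern is front/back vowel harmony: -em when the last vowel of the stem is a front vowel (*bisi*, *regde*, *ve*, *jegone*); -zuk when the last vowel of the stem is a back vowel (*hizu*, *ja*).
*hewta* — last vowel /a/ (a back vowel) → -zuk → *hewtazuk*.
Since the last vowel of *desjode* is /e/ (a front vowel), it takes -em, giving *desjodeem*.

hewtazuk, desjodeem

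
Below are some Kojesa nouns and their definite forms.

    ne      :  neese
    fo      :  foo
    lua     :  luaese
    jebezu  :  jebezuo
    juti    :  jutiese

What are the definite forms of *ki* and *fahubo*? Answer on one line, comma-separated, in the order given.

kiese, fahuboo

The alternation tracks the last vowel of the stem — -o when the last vowel of the stem is a rounded vowel (*fo*, *jebezu*); -ese when the last vowel of the stem is an unrounded vowel (*ne*, *lua*, *juti*).
Since the last vowel of *ki* is /i/ (an unrounded vowel), it takes -ese, giving *kiese*.
Since the last vowel of *fahubo* is /o/ (a rounded vowel), it takes -o, giving *fahuboo*.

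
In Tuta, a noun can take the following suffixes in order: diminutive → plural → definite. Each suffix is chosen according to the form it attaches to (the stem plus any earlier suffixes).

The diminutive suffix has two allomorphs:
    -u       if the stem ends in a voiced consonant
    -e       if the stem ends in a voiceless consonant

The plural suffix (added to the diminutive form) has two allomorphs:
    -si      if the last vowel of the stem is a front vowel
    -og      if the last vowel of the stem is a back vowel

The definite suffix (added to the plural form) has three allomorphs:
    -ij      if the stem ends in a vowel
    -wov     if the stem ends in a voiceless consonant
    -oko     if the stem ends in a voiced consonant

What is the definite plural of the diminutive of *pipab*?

pipabuogoko

*pipab*: final consonant = /b/, voiced → -u → *pipabu*.
The diminutive form *pipabu* — last vowel /u/ (a back vowel) → -og → *pipabuog*.
The final sound of the plural form *pipabuog* is /g/, which is a voiced consonant, so the definite suffix is -oko, giving *pipabuogoko*.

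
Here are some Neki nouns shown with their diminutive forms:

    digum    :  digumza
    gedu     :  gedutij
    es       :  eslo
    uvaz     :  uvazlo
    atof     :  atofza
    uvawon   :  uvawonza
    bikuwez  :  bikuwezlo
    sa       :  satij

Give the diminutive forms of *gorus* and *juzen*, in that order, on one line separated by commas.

goruslo, juzenza

The suffix is conditioned by the final sound: -lo when the stem ends in a sibilant (*es*, *uvaz*, *bikuwez*); -za when the stem ends in a non-sibilant consonant (*digum*, *atof*, *uvawon*); -tij when the stem ends in a vowel (*gedu*, *sa*).
The final sound of *gorus* is /s/, which is a sibilant, so the suffix is -lo, giving *goruslo*.
*juzen*: final sound = /n/, a non-sibilant consonant → -za → *juzenza*.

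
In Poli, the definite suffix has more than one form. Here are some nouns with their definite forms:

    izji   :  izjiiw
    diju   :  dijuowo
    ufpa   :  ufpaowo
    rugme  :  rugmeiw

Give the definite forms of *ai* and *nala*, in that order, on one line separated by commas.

aiiw, nalaowo

The alternation tracks the last vowel of the stem — -iw when the last vowel of the stem is a front vowel (*izji*, *rugme*); -owo when the last vowel of the stem is a back vowel (*diju*, *ufpa*).
Since the last vowel of *ai* is /i/ (a front vowel), it takes -iw, giving *aiiw*.
*nala* — last vowel /a/ (a back vowel) → -owo → *nalaowo*.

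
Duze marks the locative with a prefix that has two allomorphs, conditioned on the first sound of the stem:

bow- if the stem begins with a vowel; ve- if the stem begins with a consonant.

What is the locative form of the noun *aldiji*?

Since the first sound of *aldiji* is /a/ (a vowel), it takes bow-, giving *bowaldiji*.

bowaldiji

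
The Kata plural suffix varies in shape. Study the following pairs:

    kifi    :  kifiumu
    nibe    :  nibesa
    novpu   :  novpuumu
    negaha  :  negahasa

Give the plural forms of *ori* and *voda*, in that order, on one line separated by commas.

oriumu, vodasa

The suffix is conditioned by the last vowel: -umu when the last vowel of the stem is a high vowel (*kifi*, *novpu*); -sa when the last vowel of the stem is a non-high vowel (*nibe*, *negaha*).
*ori* — last vowel /i/ (a high vowel) → -umu → *oriumu*.
The last vowel of *voda* is /a/, which is a non-high vowel, so the suffix is -sa, giving *vodasa*.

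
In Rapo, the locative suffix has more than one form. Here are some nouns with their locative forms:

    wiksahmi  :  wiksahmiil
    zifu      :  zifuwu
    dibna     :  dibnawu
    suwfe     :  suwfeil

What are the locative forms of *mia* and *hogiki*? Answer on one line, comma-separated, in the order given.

miawu, hogikiil

Looking at the last vowel of each stem: -il when the last vowel of the stem is a front vowel (*wiksahmi*, *suwfe*); -wu when the last vowel of the stem is a back vowel (*zifu*, *dibna*).
Since the last vowel of *mia* is /a/ (a back vowel), it takes -wu, giving *miawu*.
The last vowel of *hogiki* is /i/, which is a front vowel, so the suffix is -il, giving *hogikiil*.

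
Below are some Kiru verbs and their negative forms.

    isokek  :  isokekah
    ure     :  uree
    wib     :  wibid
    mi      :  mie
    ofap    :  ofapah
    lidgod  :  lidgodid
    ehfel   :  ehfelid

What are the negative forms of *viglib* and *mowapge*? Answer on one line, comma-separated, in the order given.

viglibid, mowapgee

The suffix is conditioned by the final sound: -ah when the stem ends in a voiceless consonant (*isokek*, *ofap*); -id when the stem ends in a voiced consonant (*wib*, *lidgod*, *ehfel*); -e when the stem ends in a vowel (*ure*, *mi*).
Since the final sound of *viglib* is /b/ (a voiced consonant), it takes -id, giving *viglibid*.
*mowapge*: final sound = /e/, a vowel → -e → *mowapgee*.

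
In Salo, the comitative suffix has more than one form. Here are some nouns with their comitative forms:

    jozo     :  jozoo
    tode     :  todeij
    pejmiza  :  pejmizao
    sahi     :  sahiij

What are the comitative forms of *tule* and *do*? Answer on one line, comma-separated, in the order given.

The suffix is conditioned by the last vowel: -ij when the last vowel of the stem is a front vowel (*tode*, *sahi*); -o when the last vowel of the stem is a back vowel (*jozo*, *pejmiza*).
The last vowel of *tule* is /e/, which is a front vowel, so the suffix is -ij, giving *tuleij*.
The last vowel of *do* is /o/, which is a back vowel, so the suffix is -o, giving *doo*.

tuleij, doo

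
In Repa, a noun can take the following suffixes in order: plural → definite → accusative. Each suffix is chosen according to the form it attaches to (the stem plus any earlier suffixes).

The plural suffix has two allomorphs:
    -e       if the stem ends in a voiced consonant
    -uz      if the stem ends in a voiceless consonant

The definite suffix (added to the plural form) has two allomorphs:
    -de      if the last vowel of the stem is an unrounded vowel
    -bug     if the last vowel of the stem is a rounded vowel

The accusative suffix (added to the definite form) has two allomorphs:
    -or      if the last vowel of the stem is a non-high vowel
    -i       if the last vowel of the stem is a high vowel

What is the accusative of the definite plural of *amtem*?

amtemedeor

Since the final consonant of *amtem* is /m/ (voiced), it takes -e, giving *amteme*.
Since the last vowel of the plural form *amteme* is /e/ (an unrounded vowel), it takes -de, giving *amtemede*.
The last vowel of the definite form *amtemede* is /e/, which is a non-high vowel, so the accusative suffix is -or, giving *amtemedeor*.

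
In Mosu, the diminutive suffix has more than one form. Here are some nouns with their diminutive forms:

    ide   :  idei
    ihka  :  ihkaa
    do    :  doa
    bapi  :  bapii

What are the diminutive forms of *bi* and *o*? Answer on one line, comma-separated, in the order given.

The pattern is front/back vowel harmony: -i when the last vowel of the stem is a front vowel (*ide*, *bapi*); -a when the last vowel of the stem is a back vowel (*ihka*, *do*).
Since the last vowel of *bi* is /i/ (a front vowel), it takes -i, giving *bii*.
*o*: last vowel = /o/, a back vowel → -a → *oa*.

bii, oa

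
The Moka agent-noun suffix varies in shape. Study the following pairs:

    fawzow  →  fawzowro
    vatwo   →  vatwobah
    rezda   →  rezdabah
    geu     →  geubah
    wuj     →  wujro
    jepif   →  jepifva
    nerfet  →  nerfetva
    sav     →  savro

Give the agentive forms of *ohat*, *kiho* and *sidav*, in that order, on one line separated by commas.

The alternation tracks the final sound of the stem — -va when the stem ends in a voiceless consonant (*jepif*, *nerfet*); -ro when the stem ends in a voiced consonant (*fawzow*, *wuj*, *sav*); -bah when the stem ends in a vowel (*vatwo*, *rezda*, *geu*).
The final sound of *ohat* is /t/, which is a voiceless consonant, so the suffix is -va, giving *ohatva*.
*kiho* — final sound /o/ (a vowel) → -bah → *kihobah*.
The final sound of *sidav* is /v/, which is a voiced consonant, so the suffix is -ro, giving *sidavro*.

ohatva, kihobah, sidavro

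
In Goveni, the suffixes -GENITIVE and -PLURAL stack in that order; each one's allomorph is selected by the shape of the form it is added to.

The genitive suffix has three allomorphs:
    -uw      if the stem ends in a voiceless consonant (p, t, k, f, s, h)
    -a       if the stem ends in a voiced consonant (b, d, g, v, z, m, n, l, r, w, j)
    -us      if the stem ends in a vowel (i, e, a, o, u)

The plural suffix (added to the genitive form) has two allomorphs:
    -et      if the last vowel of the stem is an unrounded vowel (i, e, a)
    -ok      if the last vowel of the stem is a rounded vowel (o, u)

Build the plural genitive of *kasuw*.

kasuwaet

*kasuw*: final sound = /w/, a voiced consonant → -a → *kasuwa*.
Since the last vowel of the genitive form *kasuwa* is /a/ (an unrounded vowel), it takes -et, giving *kasuwaet*.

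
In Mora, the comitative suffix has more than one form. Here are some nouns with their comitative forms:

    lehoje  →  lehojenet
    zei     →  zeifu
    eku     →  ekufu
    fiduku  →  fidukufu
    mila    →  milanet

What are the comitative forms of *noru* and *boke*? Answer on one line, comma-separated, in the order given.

Looking at the last vowel of each stem: -fu when the last vowel of the stem is a high vowel (*zei*, *eku*, *fiduku*); -net when the last vowel of the stem is a non-high vowel (*lehoje*, *mila*).
Since the last vowel of *noru* is /u/ (a high vowel), it takes -fu, giving *norufu*.
*boke* — last vowel /e/ (a non-high vowel) → -net → *bokenet*.

norufu, bokenet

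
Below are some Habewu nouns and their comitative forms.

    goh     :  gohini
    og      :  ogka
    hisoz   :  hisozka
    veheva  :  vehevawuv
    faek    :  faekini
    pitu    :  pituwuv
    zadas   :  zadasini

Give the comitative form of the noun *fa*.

Looking at the final sound of each stem: -ini when the stem ends in a voiceless consonant (*goh*, *faek*, *zadas*); -ka when the stem ends in a voiced consonant (*og*, *hisoz*); -wuv when the stem ends in a vowel (*veheva*, *pitu*).
*fa*: final sound = /a/, a vowel → -wuv → *fawuv*.

fawuv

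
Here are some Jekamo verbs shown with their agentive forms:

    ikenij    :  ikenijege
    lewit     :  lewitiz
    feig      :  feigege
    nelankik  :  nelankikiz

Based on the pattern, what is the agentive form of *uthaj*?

uthajege

The pattern is voicing of the final consonant: -iz when the stem ends in a voiceless consonant (*lewit*, *nelankik*); -ege when the stem ends in a voiced consonant (*ikenij*, *feig*).
*uthaj*: final consonant = /j/, voiced → -ege → *uthajege*.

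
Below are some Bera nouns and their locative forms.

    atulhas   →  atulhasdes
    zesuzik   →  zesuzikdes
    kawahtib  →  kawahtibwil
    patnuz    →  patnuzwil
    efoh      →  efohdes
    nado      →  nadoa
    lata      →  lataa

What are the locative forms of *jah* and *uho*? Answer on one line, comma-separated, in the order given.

jahdes, uhoa

Looking at the final sound of each stem: -des when the stem ends in a voiceless consonant (*atulhas*, *zesuzik*, *efoh*); -wil when the stem ends in a voiced consonant (*kawahtib*, *patnuz*); -a when the stem ends in a vowel (*nado*, *lata*).
*jah* — final sound /h/ (a voiceless consonant) → -des → *jahdes*.
*uho*: final sound = /o/, a vowel → -a → *uhoa*.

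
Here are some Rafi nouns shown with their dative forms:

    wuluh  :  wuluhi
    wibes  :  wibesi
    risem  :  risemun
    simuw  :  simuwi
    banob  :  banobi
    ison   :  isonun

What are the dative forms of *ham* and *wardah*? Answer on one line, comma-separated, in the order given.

hamun, wardahi

The pattern is nasality of the final consonant: -un when the stem ends in a nasal (*risem*, *ison*); -i when the stem ends in a non-nasal consonant (*wuluh*, *wibes*, *simuw*, *banob*).
Since the final consonant of *ham* is /m/ (a nasal), it takes -un, giving *hamun*.
*wardah* — final consonant /h/ (non-nasal) → -i → *wardahi*.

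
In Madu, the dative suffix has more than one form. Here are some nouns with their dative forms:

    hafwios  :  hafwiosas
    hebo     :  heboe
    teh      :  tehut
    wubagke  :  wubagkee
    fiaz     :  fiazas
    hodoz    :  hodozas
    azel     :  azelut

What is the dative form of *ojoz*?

The pattern is sibilance of the final sound: -as when the stem ends in a sibilant (*hafwios*, *fiaz*, *hodoz*); -ut when the stem ends in a non-sibilant consonant (*teh*, *azel*); -e when the stem ends in a vowel (*hebo*, *wubagke*).
The final sound of *ojoz* is /z/, which is a sibilant, so the suffix is -as, giving *ojozas*.

ojozas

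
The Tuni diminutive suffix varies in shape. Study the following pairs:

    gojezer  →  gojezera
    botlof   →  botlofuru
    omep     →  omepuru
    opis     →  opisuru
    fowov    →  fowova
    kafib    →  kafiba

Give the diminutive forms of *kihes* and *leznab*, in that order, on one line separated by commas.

The pattern is voicing of the final consonant: -uru when the stem ends in a voiceless consonant (*botlof*, *omep*, *opis*); -a when the stem ends in a voiced consonant (*gojezer*, *fowov*, *kafib*).
*kihes*: final consonant = /s/, voiceless → -uru → *kihesuru*.
*leznab*: final consonant = /b/, voiced → -a → *leznaba*.

kihesuru, leznaba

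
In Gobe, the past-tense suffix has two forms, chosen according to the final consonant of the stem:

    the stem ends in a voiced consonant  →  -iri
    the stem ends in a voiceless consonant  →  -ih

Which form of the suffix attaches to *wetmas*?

Since the final consonant of *wetmas* is /s/ (voiceless), it takes -ih.

-ih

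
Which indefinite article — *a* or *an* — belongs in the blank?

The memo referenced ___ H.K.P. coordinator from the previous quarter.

The indefinite article is chosen by the initial *sound* of the following word, not its spelling.
The initialism *H.K.P.* is read letter by letter; the first letter, H, is pronounced /eɪtʃ/, which begins with a vowel sound.
So the article is *an*: The memo referenced an H.K.P. coordinator from the previous quarter.

an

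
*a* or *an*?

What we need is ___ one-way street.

a

The indefinite article is chosen by the initial *sound* of the following word, not its spelling.
*one-way* begins with the sound /wʌ/ (*one* pronounced /wʌn/) — a consonant sound.
So the article is *a*: What we need is a one-way street.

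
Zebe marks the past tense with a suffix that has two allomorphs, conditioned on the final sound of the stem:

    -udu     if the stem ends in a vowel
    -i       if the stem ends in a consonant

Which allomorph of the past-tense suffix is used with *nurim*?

-i

The final sound of *nurim* is /m/, which is a consonant, so the suffix is -i.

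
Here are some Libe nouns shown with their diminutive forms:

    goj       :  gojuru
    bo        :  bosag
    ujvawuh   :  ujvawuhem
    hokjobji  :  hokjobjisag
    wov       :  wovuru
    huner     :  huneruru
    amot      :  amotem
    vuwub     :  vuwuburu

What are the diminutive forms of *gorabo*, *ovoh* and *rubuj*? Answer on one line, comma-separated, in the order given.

gorabosag, ovohem, rubujuru

The pattern is voicing of the final sound: -em when the stem ends in a voiceless consonant (*ujvawuh*, *amot*); -uru when the stem ends in a voiced consonant (*goj*, *wov*, *huner*, *vuwub*); -sag when the stem ends in a vowel (*bo*, *hokjobji*).
The final sound of *gorabo* is /o/, which is a vowel, so the suffix is -sag, giving *gorabosag*.
The final sound of *ovoh* is /h/, which is a voiceless consonant, so the suffix is -em, giving *ovohem*.
The final sound of *rubuj* is /j/, which is a voiced consonant, so the suffix is -uru, giving *rubujuru*.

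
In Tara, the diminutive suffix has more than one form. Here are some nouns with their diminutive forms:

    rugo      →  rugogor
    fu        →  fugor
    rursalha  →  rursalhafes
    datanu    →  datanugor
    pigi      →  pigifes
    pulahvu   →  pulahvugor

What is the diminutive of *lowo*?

Looking at the last vowel of each stem: -gor when the last vowel of the stem is a rounded vowel (*rugo*, *fu*, *datanu*, *pulahvu*); -fes when the last vowel of the stem is an unrounded vowel (*rursalha*, *pigi*).
*lowo* — last vowel /o/ (a rounded vowel) → -gor → *lowogor*.

lowogor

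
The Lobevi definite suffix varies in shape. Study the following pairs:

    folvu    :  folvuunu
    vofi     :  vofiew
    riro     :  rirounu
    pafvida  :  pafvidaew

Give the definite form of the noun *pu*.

Looking at the last vowel of each stem: -unu when the last vowel of the stem is a rounded vowel (*folvu*, *riro*); -ew when the last vowel of the stem is an unrounded vowel (*vofi*, *pafvida*).
Since the last vowel of *pu* is /u/ (a rounded vowel), it takes -unu, giving *puunu*.

puunu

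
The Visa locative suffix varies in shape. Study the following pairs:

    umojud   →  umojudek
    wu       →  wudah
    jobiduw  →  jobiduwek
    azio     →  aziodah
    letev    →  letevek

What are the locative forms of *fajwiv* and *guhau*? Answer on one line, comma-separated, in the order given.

The suffix is conditioned by the final sound: -ek when the stem ends in a consonant (*umojud*, *jobiduw*, *letev*); -dah when the stem ends in a vowel (*wu*, *azio*).
Since the final sound of *fajwiv* is /v/ (a consonant), it takes -ek, giving *fajwivek*.
*guhau* — final sound /u/ (a vowel) → -dah → *guhaudah*.

fajwivek, guhaudah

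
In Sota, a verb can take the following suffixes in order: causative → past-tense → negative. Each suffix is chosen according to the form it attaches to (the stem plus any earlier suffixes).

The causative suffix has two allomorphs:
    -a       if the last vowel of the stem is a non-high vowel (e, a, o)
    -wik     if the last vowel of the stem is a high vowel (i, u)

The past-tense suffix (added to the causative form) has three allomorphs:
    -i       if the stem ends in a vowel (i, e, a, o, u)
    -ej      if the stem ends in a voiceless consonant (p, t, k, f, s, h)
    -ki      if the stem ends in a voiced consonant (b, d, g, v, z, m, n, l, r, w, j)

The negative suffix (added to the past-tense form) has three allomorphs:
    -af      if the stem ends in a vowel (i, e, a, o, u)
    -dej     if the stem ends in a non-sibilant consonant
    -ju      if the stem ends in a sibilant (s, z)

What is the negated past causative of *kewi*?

kewiwikejdej

The last vowel of *kewi* is /i/, which is a high vowel, so the causative suffix is -wik, giving *kewiwik*.
The causative form *kewiwik*: final sound = /k/, a voiceless consonant → -ej → *kewiwikej*.
The past-tense form *kewiwikej*: final sound = /j/, a non-sibilant consonant → -dej → *kewiwikejdej*.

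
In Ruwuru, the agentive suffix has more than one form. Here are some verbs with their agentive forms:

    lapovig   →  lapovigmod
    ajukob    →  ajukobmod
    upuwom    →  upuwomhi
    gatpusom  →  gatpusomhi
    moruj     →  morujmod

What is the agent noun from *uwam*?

uwamhi

The suffix is conditioned by the final consonant: -hi when the stem ends in a nasal (*upuwom*, *gatpusom*); -mod when the stem ends in a non-nasal consonant (*lapovig*, *ajukob*, *moruj*).
*uwam*: final consonant = /m/, a nasal → -hi → *uwamhi*.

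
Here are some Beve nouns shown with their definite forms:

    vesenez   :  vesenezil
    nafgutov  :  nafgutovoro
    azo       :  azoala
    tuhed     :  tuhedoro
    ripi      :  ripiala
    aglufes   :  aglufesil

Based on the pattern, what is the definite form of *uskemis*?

The suffix is conditioned by the final sound: -il when the stem ends in a sibilant (*vesenez*, *aglufes*); -oro when the stem ends in a non-sibilant consonant (*nafgutov*, *tuhed*); -ala when the stem ends in a vowel (*azo*, *ripi*).
The final sound of *uskemis* is /s/, which is a sibilant, so the suffix is -il, giving *uskemisil*.

uskemisil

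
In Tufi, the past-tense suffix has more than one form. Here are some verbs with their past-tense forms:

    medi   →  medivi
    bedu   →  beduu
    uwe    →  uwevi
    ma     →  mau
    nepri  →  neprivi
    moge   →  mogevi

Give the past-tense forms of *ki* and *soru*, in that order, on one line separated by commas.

kivi, soruu

The pattern is front/back vowel harmony: -vi when the last vowel of the stem is a front vowel (*medi*, *uwe*, *nepri*, *moge*); -u when the last vowel of the stem is a back vowel (*bedu*, *ma*).
*ki* — last vowel /i/ (a front vowel) → -vi → *kivi*.
*soru*: last vowel = /u/, a back vowel → -u → *soruu*.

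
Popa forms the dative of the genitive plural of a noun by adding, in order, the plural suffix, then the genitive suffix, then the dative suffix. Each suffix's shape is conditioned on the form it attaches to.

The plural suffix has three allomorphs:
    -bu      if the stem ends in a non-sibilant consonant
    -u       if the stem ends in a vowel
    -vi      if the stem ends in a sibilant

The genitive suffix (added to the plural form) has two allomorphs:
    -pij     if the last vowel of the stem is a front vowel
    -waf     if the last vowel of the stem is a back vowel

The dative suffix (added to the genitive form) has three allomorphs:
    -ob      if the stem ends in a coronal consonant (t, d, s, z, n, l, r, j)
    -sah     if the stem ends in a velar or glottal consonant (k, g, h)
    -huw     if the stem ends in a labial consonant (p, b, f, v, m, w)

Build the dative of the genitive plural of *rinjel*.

rinjelbuwafhuw

The final sound of *rinjel* is /l/, which is a non-sibilant consonant, so the plural suffix is -bu, giving *rinjelbu*.
The plural form *rinjelbu*: last vowel = /u/, a back vowel → -waf → *rinjelbuwaf*.
The final consonant of the genitive form *rinjelbuwaf* is /f/, which is labial, so the dative suffix is -huw, giving *rinjelbuwafhuw*.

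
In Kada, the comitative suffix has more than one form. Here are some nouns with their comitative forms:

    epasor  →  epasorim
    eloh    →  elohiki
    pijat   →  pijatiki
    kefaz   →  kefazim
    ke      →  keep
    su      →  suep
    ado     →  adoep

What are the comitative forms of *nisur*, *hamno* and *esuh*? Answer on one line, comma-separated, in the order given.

The pattern is voicing of the final sound: -iki when the stem ends in a voiceless consonant (*eloh*, *pijat*); -im when the stem ends in a voiced consonant (*epasor*, *kefaz*); -ep when the stem ends in a vowel (*ke*, *su*, *ado*).
The final sound of *nisur* is /r/, which is a voiced consonant, so the suffix is -im, giving *nisurim*.
*hamno* — final sound /o/ (a vowel) → -ep → *hamnoep*.
*esuh* — final sound /h/ (a voiceless consonant) → -iki → *esuhiki*.

nisurim, hamnoep, esuhiki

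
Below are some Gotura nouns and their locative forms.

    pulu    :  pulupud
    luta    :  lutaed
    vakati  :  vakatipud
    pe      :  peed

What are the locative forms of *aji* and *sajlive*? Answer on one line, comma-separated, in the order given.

ajipud, sajliveed

The suffix is conditioned by the last vowel: -pud when the last vowel of the stem is a high vowel (*pulu*, *vakati*); -ed when the last vowel of the stem is a non-high vowel (*luta*, *pe*).
The last vowel of *aji* is /i/, which is a high vowel, so the suffix is -pud, giving *ajipud*.
Since the last vowel of *sajlive* is /e/ (a non-high vowel), it takes -ed, giving *sajliveed*.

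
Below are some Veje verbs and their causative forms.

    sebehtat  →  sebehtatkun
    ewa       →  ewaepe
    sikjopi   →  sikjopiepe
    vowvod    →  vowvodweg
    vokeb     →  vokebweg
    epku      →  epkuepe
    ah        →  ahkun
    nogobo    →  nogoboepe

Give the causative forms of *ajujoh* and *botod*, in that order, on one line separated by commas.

Looking at the final sound of each stem: -kun when the stem ends in a voiceless consonant (*sebehtat*, *ah*); -weg when the stem ends in a voiced consonant (*vowvod*, *vokeb*); -epe when the stem ends in a vowel (*ewa*, *sikjopi*, *epku*, *nogobo*).
Since the final sound of *ajujoh* is /h/ (a voiceless consonant), it takes -kun, giving *ajujohkun*.
Since the final sound of *botod* is /d/ (a voiced consonant), it takes -weg, giving *botodweg*.

ajujohkun, botodweg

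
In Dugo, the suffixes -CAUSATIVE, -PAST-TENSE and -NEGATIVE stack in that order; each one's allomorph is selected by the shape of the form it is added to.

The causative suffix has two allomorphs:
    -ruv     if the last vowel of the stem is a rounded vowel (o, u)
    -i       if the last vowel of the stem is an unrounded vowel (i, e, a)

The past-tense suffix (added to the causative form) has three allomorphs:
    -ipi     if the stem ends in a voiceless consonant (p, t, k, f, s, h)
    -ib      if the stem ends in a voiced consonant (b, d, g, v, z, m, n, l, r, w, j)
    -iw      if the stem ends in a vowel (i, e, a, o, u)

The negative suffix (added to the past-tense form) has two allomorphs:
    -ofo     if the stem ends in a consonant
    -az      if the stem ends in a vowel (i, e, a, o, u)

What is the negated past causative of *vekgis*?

*vekgis* — last vowel /i/ (an unrounded vowel) → -i → *vekgisi*.
The causative form *vekgisi* — final sound /i/ (a vowel) → -iw → *vekgisiiw*.
The past-tense form *vekgisiiw* — final sound /w/ (a consonant) → -ofo → *vekgisiiwofo*.

vekgisiiwofo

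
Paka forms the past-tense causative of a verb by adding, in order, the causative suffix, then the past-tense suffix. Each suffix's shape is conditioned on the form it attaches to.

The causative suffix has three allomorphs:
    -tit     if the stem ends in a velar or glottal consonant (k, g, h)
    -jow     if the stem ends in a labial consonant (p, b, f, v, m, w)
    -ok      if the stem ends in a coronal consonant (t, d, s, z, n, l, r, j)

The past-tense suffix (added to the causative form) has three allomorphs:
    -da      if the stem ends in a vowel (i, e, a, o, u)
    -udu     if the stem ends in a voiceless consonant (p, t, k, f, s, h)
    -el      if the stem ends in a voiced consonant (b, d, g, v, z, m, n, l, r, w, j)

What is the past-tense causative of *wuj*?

wujokudu

The final consonant of *wuj* is /j/, which is coronal, so the causative suffix is -ok, giving *wujok*.
The causative form *wujok* — final sound /k/ (a voiceless consonant) → -udu → *wujokudu*.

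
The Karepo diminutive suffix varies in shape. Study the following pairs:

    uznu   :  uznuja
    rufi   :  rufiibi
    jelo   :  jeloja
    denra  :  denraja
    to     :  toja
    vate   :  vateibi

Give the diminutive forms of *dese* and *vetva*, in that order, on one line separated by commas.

deseibi, vetvaja

The pattern is front/back vowel harmony: -ibi when the last vowel of the stem is a front vowel (*rufi*, *vate*); -ja when the last vowel of the stem is a back vowel (*uznu*, *jelo*, *denra*, *to*).
*dese* — last vowel /e/ (a front vowel) → -ibi → *deseibi*.
Since the last vowel of *vetva* is /a/ (a back vowel), it takes -ja, giving *vetvaja*.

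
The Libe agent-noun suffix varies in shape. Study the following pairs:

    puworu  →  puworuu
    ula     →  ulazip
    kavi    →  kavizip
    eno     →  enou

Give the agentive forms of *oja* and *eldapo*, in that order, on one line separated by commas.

The alternation tracks the last vowel of the stem — -u when the last vowel of the stem is a rounded vowel (*puworu*, *eno*); -zip when the last vowel of the stem is an unrounded vowel (*ula*, *kavi*).
*oja*: last vowel = /a/, an unrounded vowel → -zip → *ojazip*.
*eldapo*: last vowel = /o/, a rounded vowel → -u → *eldapou*.

ojazip, eldapou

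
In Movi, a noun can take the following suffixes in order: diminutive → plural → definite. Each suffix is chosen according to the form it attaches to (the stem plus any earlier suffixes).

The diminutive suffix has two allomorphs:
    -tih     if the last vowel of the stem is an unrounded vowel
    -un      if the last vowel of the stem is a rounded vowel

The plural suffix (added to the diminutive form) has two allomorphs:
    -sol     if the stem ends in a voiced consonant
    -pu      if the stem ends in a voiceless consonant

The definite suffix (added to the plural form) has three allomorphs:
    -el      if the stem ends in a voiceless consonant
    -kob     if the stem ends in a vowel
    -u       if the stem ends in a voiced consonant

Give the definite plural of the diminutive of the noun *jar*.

jartihpukob

*jar*: last vowel = /a/, an unrounded vowel → -tih → *jartih*.
Since the final consonant of the diminutive form *jartih* is /h/ (voiceless), it takes -pu, giving *jartihpu*.
The plural form *jartihpu* — final sound /u/ (a vowel) → -kob → *jartihpukob*.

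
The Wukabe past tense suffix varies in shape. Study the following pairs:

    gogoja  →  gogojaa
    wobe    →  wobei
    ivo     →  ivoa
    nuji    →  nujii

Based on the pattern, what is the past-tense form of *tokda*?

The pattern is front/back vowel harmony: -i when the last vowel of the stem is a front vowel (*wobe*, *nuji*); -a when the last vowel of the stem is a back vowel (*gogoja*, *ivo*).
Since the last vowel of *tokda* is /a/ (a back vowel), it takes -a, giving *tokdaa*.

tokdaa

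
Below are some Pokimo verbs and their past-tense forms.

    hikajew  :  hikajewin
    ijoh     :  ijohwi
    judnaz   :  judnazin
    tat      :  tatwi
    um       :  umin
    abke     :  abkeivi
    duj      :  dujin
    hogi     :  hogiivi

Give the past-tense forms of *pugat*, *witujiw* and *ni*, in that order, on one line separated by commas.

The pattern is voicing of the final sound: -wi when the stem ends in a voiceless consonant (*ijoh*, *tat*); -in when the stem ends in a voiced consonant (*hikajew*, *judnaz*, *um*, *duj*); -ivi when the stem ends in a vowel (*abke*, *hogi*).
The final sound of *pugat* is /t/, which is a voiceless consonant, so the suffix is -wi, giving *pugatwi*.
Since the final sound of *witujiw* is /w/ (a voiced consonant), it takes -in, giving *witujiwin*.
*ni* — final sound /i/ (a vowel) → -ivi → *niivi*.

pugatwi, witujiwin, niivi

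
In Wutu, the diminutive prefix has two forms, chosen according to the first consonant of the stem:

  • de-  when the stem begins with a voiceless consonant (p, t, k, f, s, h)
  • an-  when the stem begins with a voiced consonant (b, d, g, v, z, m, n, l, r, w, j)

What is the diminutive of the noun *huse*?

*huse* — first consonant /h/ (voiceless) → de- → *dehuse*.

dehuse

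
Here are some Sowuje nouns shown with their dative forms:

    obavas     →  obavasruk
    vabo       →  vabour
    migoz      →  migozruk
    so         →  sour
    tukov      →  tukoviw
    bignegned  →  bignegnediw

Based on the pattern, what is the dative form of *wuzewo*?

wuzewour

Looking at the final sound of each stem: -ruk when the stem ends in a sibilant (*obavas*, *migoz*); -iw when the stem ends in a non-sibilant consonant (*tukov*, *bignegned*); -ur when the stem ends in a vowel (*vabo*, *so*).
*wuzewo* — final sound /o/ (a vowel) → -ur → *wuzewour*.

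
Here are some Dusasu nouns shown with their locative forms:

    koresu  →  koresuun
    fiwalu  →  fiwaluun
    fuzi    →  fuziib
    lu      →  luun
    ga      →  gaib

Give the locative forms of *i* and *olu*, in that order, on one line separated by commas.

iib, oluun

The pattern is rounding harmony: -un when the last vowel of the stem is a rounded vowel (*koresu*, *fiwalu*, *lu*); -ib when the last vowel of the stem is an unrounded vowel (*fuzi*, *ga*).
*i*: last vowel = /i/, an unrounded vowel → -ib → *iib*.
The last vowel of *olu* is /u/, which is a rounded vowel, so the suffix is -un, giving *oluun*.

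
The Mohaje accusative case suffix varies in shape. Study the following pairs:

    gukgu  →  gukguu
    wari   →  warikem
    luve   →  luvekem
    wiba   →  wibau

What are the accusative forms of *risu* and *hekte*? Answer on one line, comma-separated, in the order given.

Looking at the last vowel of each stem: -kem when the last vowel of the stem is a front vowel (*wari*, *luve*); -u when the last vowel of the stem is a back vowel (*gukgu*, *wiba*).
Since the last vowel of *risu* is /u/ (a back vowel), it takes -u, giving *risuu*.
*hekte*: last vowel = /e/, a front vowel → -kem → *hektekem*.

risuu, hektekem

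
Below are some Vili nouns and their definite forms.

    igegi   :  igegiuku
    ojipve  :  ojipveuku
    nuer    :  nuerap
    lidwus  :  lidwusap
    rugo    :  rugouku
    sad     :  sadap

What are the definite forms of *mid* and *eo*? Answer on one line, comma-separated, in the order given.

The pattern is consonant vs. vowel: -ap when the stem ends in a consonant (*nuer*, *lidwus*, *sad*); -uku when the stem ends in a vowel (*igegi*, *ojipve*, *rugo*).
*mid*: final sound = /d/, a consonant → -ap → *midap*.
*eo*: final sound = /o/, a vowel → -uku → *eouku*.

midap, eouku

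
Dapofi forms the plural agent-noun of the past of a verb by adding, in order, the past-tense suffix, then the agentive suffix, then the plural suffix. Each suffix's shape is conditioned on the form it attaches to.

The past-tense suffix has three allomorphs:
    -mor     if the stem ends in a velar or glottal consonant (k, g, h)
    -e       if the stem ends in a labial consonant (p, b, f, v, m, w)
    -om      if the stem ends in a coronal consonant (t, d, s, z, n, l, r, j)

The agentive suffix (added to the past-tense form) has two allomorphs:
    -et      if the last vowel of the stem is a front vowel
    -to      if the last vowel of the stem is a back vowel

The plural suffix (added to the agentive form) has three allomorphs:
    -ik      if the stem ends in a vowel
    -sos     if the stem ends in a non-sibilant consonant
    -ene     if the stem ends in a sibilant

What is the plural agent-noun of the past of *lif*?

*lif* — final consonant /f/ (labial) → -e → *life*.
The last vowel of the past-tense form *life* is /e/, which is a front vowel, so the agentive suffix is -et, giving *lifeet*.
The final sound of the agentive form *lifeet* is /t/, which is a non-sibilant consonant, so the plural suffix is -sos, giving *lifeetsos*.

lifeetsos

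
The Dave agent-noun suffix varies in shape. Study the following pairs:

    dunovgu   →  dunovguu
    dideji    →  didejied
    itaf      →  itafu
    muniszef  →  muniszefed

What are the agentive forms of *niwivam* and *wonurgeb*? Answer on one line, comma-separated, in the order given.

niwivamu, wonurgebed

The suffix is conditioned by the last vowel: -ed when the last vowel of the stem is a front vowel (*dideji*, *muniszef*); -u when the last vowel of the stem is a back vowel (*dunovgu*, *itaf*).
Since the last vowel of *niwivam* is /a/ (a back vowel), it takes -u, giving *niwivamu*.
*wonurgeb*: last vowel = /e/, a front vowel → -ed → *wonurgebed*.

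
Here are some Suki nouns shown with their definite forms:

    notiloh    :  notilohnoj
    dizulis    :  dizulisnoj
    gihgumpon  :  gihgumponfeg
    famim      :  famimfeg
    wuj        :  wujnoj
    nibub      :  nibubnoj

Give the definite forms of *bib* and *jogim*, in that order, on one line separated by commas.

bibnoj, jogimfeg

The suffix is conditioned by the final consonant: -feg when the stem ends in a nasal (*gihgumpon*, *famim*); -noj when the stem ends in a non-nasal consonant (*notiloh*, *dizulis*, *wuj*, *nibub*).
Since the final consonant of *bib* is /b/ (non-nasal), it takes -noj, giving *bibnoj*.
*jogim* — final consonant /m/ (a nasal) → -feg → *jogimfeg*.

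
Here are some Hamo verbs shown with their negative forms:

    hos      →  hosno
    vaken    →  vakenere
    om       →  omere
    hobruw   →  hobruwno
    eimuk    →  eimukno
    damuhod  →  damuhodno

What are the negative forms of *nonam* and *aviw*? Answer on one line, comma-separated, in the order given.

The alternation tracks the final consonant of the stem — -ere when the stem ends in a nasal (*vaken*, *om*); -no when the stem ends in a non-nasal consonant (*hos*, *hobruw*, *eimuk*, *damuhod*).
The final consonant of *nonam* is /m/, which is a nasal, so the suffix is -ere, giving *nonamere*.
Since the final consonant of *aviw* is /w/ (non-nasal), it takes -no, giving *aviwno*.

nonamere, aviwno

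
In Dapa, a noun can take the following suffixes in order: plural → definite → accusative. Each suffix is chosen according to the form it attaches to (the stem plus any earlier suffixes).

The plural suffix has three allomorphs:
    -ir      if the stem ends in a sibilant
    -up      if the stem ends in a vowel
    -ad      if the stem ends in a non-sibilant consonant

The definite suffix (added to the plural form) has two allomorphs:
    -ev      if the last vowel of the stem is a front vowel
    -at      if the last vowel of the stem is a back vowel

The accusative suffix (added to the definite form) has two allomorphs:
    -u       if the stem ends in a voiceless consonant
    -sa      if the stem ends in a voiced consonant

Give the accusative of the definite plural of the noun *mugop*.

mugopadatu

Since the final sound of *mugop* is /p/ (a non-sibilant consonant), it takes -ad, giving *mugopad*.
The plural form *mugopad* — last vowel /a/ (a back vowel) → -at → *mugopadat*.
Since the final consonant of the definite form *mugopadat* is /t/ (voiceless), it takes -u, giving *mugopadatu*.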